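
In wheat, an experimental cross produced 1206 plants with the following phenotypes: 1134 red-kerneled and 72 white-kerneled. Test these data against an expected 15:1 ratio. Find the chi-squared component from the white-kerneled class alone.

Expected counts for N = 1206 under a 15:1 ratio (total parts = 16):
  red-kerneled: 1206 × 15/16 = 1130.625
  white-kerneled: 1206 × 1/16 = 75.375
Contribution of white-kerneled: (72 − 75.375)² / 75.375 = 0.1511

0.151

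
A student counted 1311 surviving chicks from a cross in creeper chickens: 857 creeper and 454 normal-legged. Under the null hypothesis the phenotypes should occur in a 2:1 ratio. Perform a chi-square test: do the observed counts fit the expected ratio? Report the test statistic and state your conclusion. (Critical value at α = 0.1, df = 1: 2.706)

Expected counts for N = 1311 under a 2:1 ratio (total parts = 3):
  creeper: 1311 × 2/3 = 874
  normal-legged: 1311 × 1/3 = 437
χ² = Σ (O − E)² / E
  creeper: (857 − 874)² / 874 = 0.3307
  normal-legged: (454 − 437)² / 437 = 0.6613
χ² = 0.3307 + 0.6613 = 0.992
Degrees of freedom = 2 − 1 = 1; critical value at α = 0.1 is 2.706.
Since 0.992 < 2.706, we fail to reject the null hypothesis — the data are consistent with the 2:1 ratio.

0.992; consistent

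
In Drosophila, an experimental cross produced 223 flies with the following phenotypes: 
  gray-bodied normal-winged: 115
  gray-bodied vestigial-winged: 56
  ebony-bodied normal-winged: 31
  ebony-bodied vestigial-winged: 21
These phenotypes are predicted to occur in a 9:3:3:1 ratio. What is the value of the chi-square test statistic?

Total ratio parts = 16. Expected numbers out of 223:
  gray-bodied normal-winged: 223 × 9/16 = 125.4375
  gray-bodied vestigial-winged: 223 × 3/16 = 41.8125
  ebony-bodied normal-winged: 223 × 3/16 = 41.8125
  ebony-bodied vestigial-winged: 223 × 1/16 = 13.9375
χ² = Σ (O − E)² / E
  gray-bodied normal-winged: (115 − 125.4375)² / 125.4375 = 0.8685
  gray-bodied vestigial-winged: (56 − 41.8125)² / 41.8125 = 4.8140
  ebony-bodied normal-winged: (31 − 41.8125)² / 41.8125 = 2.7961
  ebony-bodied vestigial-winged: (21 − 13.9375)² / 13.9375 = 3.5788
χ² = 0.8685 + 4.8140 + 2.7961 + 3.5788 = 12.0574 ≈ 12.057

12.057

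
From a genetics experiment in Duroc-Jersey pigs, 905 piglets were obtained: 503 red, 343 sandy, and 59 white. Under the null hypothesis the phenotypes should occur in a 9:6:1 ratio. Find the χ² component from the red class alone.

0.072

Expected counts for N = 905 under a 9:6:1 ratio (total parts = 16):
  red: 905 × 9/16 = 509.0625
  sandy: 905 × 6/16 = 339.375
  white: 905 × 1/16 = 56.5625
Contribution of red: (503 − 509.0625)² / 509.0625 = 0.0722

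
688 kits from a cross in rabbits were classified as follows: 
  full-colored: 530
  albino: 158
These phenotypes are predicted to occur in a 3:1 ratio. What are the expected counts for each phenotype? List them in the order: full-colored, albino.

516, 172

The 3:1 ratio has 4 parts, so with N = 688 the expected counts are:
  full-colored: 688 × 3/4 = 516
  albino: 688 × 1/4 = 172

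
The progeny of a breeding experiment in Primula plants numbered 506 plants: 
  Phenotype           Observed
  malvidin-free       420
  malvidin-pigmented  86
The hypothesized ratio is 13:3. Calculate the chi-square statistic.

Total ratio parts = 16. Expected numbers out of 506:
  malvidin-free: 506 × 13/16 = 411.125
  malvidin-pigmented: 506 × 3/16 = 94.875
χ² = Σ (O − E)² / E
  malvidin-free: (420 − 411.125)² / 411.125 = 0.1916
  malvidin-pigmented: (86 − 94.875)² / 94.875 = 0.8302
χ² = 0.1916 + 0.8302 = 1.0218 ≈ 1.022

1.022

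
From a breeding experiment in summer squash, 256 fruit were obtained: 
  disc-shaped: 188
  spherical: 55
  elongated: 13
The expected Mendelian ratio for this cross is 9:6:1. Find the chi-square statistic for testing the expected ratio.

31.517

Total ratio parts = 16. Expected numbers out of 256:
  disc-shaped: 256 × 9/16 = 144
  spherical: 256 × 6/16 = 96
  elongated: 256 × 1/16 = 16
χ² = Σ (O − E)² / E
  disc-shaped: (188 − 144)² / 144 = 13.4444
  spherical: (55 − 96)² / 96 = 17.5104
  elongated: (13 − 16)² / 16 = 0.5625
χ² = 13.4444 + 17.5104 + 0.5625 = 31.5173 ≈ 31.517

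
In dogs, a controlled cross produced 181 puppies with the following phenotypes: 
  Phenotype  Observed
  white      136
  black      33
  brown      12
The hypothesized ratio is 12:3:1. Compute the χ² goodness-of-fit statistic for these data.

The 12:3:1 ratio has 16 parts, so with N = 181 the expected counts are:
  white: 181 × 12/16 = 135.75
  black: 181 × 3/16 = 33.9375
  brown: 181 × 1/16 = 11.3125
χ² = Σ (O − E)² / E
  white: (136 − 135.75)² / 135.75 = 0.0005
  black: (33 − 33.9375)² / 33.9375 = 0.0259
  brown: (12 − 11.3125)² / 11.3125 = 0.0418
χ² = 0.0005 + 0.0259 + 0.0418 = 0.0682 ≈ 0.068

0.068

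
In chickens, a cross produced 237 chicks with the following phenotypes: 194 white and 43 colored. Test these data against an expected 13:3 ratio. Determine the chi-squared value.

0.057

The 13:3 ratio has 16 parts, so with N = 237 the expected counts are:
  white: 237 × 13/16 = 192.5625
  colored: 237 × 3/16 = 44.4375
χ² = Σ (O − E)² / E
  white: (194 − 192.5625)² / 192.5625 = 0.0107
  colored: (43 − 44.4375)² / 44.4375 = 0.0465
χ² = 0.0107 + 0.0465 = 0.0572 ≈ 0.057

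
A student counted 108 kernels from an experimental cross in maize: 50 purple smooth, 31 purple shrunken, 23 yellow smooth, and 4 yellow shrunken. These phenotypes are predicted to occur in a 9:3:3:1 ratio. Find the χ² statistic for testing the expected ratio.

Total ratio parts = 16. Expected numbers out of 108:
  purple smooth: 108 × 9/16 = 60.75
  purple shrunken: 108 × 3/16 = 20.25
  yellow smooth: 108 × 3/16 = 20.25
  yellow shrunken: 108 × 1/16 = 6.75
χ² = Σ (O − E)² / E
  purple smooth: (50 − 60.75)² / 60.75 = 1.9023
  purple shrunken: (31 − 20.25)² / 20.25 = 5.7068
  yellow smooth: (23 − 20.25)² / 20.25 = 0.3735
  yellow shrunken: (4 − 6.75)² / 6.75 = 1.1204
χ² = 1.9023 + 5.7068 + 0.3735 + 1.1204 = 9.103

9.103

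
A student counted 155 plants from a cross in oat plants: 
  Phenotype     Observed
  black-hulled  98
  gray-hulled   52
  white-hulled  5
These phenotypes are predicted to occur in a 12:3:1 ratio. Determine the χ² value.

Under the 12:3:1 hypothesis (Σ ratio = 16, N = 155):
  black-hulled: 155 × 12/16 = 116.25
  gray-hulled: 155 × 3/16 = 29.0625
  white-hulled: 155 × 1/16 = 9.6875
χ² = Σ (O − E)² / E
  black-hulled: (98 − 116.25)² / 116.25 = 2.8651
  gray-hulled: (52 − 29.0625)² / 29.0625 = 18.1034
  white-hulled: (5 − 9.6875)² / 9.6875 = 2.2681
χ² = 2.8651 + 18.1034 + 2.2681 = 23.2366 ≈ 23.237

23.237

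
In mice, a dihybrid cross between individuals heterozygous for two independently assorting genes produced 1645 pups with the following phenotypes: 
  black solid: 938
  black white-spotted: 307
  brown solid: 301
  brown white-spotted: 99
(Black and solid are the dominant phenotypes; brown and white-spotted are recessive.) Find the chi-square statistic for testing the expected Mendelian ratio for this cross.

0.501

A dihybrid F₂ with independent assortment and complete dominance at both loci gives a 9:3:3:1 phenotypic ratio.
Total ratio parts = 16. Expected numbers out of 1645:
  black solid: 1645 × 9/16 = 925.3125
  black white-spotted: 1645 × 3/16 = 308.4375
  brown solid: 1645 × 3/16 = 308.4375
  brown white-spotted: 1645 × 1/16 = 102.8125
χ² = Σ (O − E)² / E
  black solid: (938 − 925.3125)² / 925.3125 = 0.1740
  black white-spotted: (307 − 308.4375)² / 308.4375 = 0.0067
  brown solid: (301 − 308.4375)² / 308.4375 = 0.1793
  brown white-spotted: (99 − 102.8125)² / 102.8125 = 0.1414
χ² = 0.1740 + 0.0067 + 0.1793 + 0.1414 = 0.5014 ≈ 0.501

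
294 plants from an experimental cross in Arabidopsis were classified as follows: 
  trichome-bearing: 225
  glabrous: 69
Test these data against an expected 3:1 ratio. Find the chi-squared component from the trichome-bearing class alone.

The 3:1 ratio has 4 parts, so with N = 294 the expected counts are:
  trichome-bearing: 294 × 3/4 = 220.5
  glabrous: 294 × 1/4 = 73.5
Contribution of trichome-bearing: (225 − 220.5)² / 220.5 = 0.0918

0.092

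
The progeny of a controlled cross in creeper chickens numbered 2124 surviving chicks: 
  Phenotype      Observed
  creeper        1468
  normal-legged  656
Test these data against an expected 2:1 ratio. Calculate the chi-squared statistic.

Expected counts for N = 2124 under a 2:1 ratio (total parts = 3):
  creeper: 2124 × 2/3 = 1416
  normal-legged: 2124 × 1/3 = 708
χ² = Σ (O − E)² / E
  creeper: (1468 − 1416)² / 1416 = 1.9096
  normal-legged: (656 − 708)² / 708 = 3.8192
χ² = 1.9096 + 3.8192 = 5.7288 ≈ 5.729

5.729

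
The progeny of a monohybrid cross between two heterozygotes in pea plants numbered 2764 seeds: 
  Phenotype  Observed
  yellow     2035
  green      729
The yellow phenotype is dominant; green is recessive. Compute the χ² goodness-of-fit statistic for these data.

For a monohybrid cross between heterozygotes with complete dominance, the expected phenotypic ratio is 3:1.
Expected counts for N = 2764 under a 3:1 ratio (total parts = 4):
  yellow: 2764 × 3/4 = 2073
  green: 2764 × 1/4 = 691
χ² = Σ (O − E)² / E
  yellow: (2035 − 2073)² / 2073 = 0.6966
  green: (729 − 691)² / 691 = 2.0897
χ² = 0.6966 + 2.0897 = 2.7863 ≈ 2.786

2.786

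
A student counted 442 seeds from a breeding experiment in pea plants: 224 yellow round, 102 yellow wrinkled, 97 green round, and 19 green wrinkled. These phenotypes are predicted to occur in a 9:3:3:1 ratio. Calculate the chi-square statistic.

Total ratio parts = 16. Expected numbers out of 442:
  yellow round: 442 × 9/16 = 248.625
  yellow wrinkled: 442 × 3/16 = 82.875
  green round: 442 × 3/16 = 82.875
  green wrinkled: 442 × 1/16 = 27.625
χ² = Σ (O − E)² / E
  yellow round: (224 − 248.625)² / 248.625 = 2.4390
  yellow wrinkled: (102 − 82.875)² / 82.875 = 4.4135
  green round: (97 − 82.875)² / 82.875 = 2.4074
  green wrinkled: (19 − 27.625)² / 27.625 = 2.6929
χ² = 2.4390 + 4.4135 + 2.4074 + 2.6929 = 11.9528 ≈ 11.953

11.953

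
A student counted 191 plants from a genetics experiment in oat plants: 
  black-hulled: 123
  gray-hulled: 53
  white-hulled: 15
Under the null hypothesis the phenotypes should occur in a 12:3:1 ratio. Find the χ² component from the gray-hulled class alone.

Expected counts for N = 191 under a 12:3:1 ratio (total parts = 16):
  black-hulled: 191 × 12/16 = 143.25
  gray-hulled: 191 × 3/16 = 35.8125
  white-hulled: 191 × 1/16 = 11.9375
Contribution of gray-hulled: (53 − 35.8125)² / 35.8125 = 8.2488

8.249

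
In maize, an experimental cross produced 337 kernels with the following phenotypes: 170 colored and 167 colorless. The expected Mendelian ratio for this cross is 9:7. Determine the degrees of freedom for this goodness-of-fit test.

A goodness-of-fit test with 2 phenotype classes has df = 2 − 1 = 1.

1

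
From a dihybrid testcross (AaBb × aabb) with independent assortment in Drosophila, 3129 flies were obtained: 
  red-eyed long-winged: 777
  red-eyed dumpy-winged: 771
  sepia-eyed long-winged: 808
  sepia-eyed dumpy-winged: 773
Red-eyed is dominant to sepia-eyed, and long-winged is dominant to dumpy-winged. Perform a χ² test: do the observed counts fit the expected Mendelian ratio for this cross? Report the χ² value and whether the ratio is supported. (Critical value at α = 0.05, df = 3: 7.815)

A dihybrid testcross with independent assortment gives a 1:1:1:1 ratio.
Total ratio parts = 4. Expected numbers out of 3129:
  red-eyed long-winged: 3129 × 1/4 = 782.25
  red-eyed dumpy-winged: 3129 × 1/4 = 782.25
  sepia-eyed long-winged: 3129 × 1/4 = 782.25
  sepia-eyed dumpy-winged: 3129 × 1/4 = 782.25
χ² = Σ (O − E)² / E
  red-eyed long-winged: (777 − 782.25)² / 782.25 = 0.0352
  red-eyed dumpy-winged: (771 − 782.25)² / 782.25 = 0.1618
  sepia-eyed long-winged: (808 − 782.25)² / 782.25 = 0.8476
  sepia-eyed dumpy-winged: (773 − 782.25)² / 782.25 = 0.1094
χ² = 0.0352 + 0.1618 + 0.8476 + 0.1094 = 1.154
Degrees of freedom = 4 − 1 = 3; critical value at α = 0.05 is 7.815.
Since 1.154 < 7.815, we fail to reject the null hypothesis — the data are consistent with the 1:1:1:1 ratio.

1.154; consistent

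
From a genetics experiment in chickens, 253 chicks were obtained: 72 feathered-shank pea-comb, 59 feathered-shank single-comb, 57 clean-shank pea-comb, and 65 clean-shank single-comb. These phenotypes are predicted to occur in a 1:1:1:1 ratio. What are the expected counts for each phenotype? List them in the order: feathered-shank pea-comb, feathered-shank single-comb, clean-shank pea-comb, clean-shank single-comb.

Under the 1:1:1:1 hypothesis (Σ ratio = 4, N = 253):
  feathered-shank pea-comb: 253 × 1/4 = 63.25
  feathered-shank single-comb: 253 × 1/4 = 63.25
  clean-shank pea-comb: 253 × 1/4 = 63.25
  clean-shank single-comb: 253 × 1/4 = 63.25

63.25, 63.25, 63.25, 63.25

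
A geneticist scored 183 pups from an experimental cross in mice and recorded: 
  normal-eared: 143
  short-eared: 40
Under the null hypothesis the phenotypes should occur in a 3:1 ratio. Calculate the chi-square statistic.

Under the 3:1 hypothesis (Σ ratio = 4, N = 183):
  normal-eared: 183 × 3/4 = 137.25
  short-eared: 183 × 1/4 = 45.75
χ² = Σ (O − E)² / E
  normal-eared: (143 − 137.25)² / 137.25 = 0.2409
  short-eared: (40 − 45.75)² / 45.75 = 0.7227
χ² = 0.2409 + 0.7227 = 0.9636 ≈ 0.964

0.964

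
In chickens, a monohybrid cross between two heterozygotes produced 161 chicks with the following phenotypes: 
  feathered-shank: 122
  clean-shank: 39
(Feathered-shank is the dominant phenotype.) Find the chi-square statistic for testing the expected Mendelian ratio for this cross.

For a monohybrid cross between heterozygotes with complete dominance, the expected phenotypic ratio is 3:1.
Total ratio parts = 4. Expected numbers out of 161:
  feathered-shank: 161 × 3/4 = 120.75
  clean-shank: 161 × 1/4 = 40.25
χ² = Σ (O − E)² / E
  feathered-shank: (122 − 120.75)² / 120.75 = 0.0129
  clean-shank: (39 − 40.25)² / 40.25 = 0.0388
χ² = 0.0129 + 0.0388 = 0.0517 ≈ 0.052

0.052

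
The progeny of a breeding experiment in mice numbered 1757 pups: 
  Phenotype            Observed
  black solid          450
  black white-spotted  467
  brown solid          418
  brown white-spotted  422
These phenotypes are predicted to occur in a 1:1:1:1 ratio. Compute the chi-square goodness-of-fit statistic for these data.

The 1:1:1:1 ratio has 4 parts, so with N = 1757 the expected counts are:
  black solid: 1757 × 1/4 = 439.25
  black white-spotted: 1757 × 1/4 = 439.25
  brown solid: 1757 × 1/4 = 439.25
  brown white-spotted: 1757 × 1/4 = 439.25
χ² = Σ (O − E)² / E
  black solid: (450 − 439.25)² / 439.25 = 0.2631
  black white-spotted: (467 − 439.25)² / 439.25 = 1.7531
  brown solid: (418 − 439.25)² / 439.25 = 1.0280
  brown white-spotted: (422 − 439.25)² / 439.25 = 0.6774
χ² = 0.2631 + 1.7531 + 1.0280 + 0.6774 = 3.7216 ≈ 3.722

3.722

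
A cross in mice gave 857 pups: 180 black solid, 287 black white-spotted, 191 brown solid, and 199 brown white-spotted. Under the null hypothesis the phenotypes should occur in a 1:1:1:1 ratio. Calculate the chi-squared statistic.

Expected counts for N = 857 under a 1:1:1:1 ratio (total parts = 4):
  black solid: 857 × 1/4 = 214.25
  black white-spotted: 857 × 1/4 = 214.25
  brown solid: 857 × 1/4 = 214.25
  brown white-spotted: 857 × 1/4 = 214.25
χ² = Σ (O − E)² / E
  black solid: (180 − 214.25)² / 214.25 = 5.4752
  black white-spotted: (287 − 214.25)² / 214.25 = 24.7027
  brown solid: (191 − 214.25)² / 214.25 = 2.5230
  brown white-spotted: (199 − 214.25)² / 214.25 = 1.0855
χ² = 5.4752 + 24.7027 + 2.5230 + 1.0855 = 33.7864 ≈ 33.786

33.786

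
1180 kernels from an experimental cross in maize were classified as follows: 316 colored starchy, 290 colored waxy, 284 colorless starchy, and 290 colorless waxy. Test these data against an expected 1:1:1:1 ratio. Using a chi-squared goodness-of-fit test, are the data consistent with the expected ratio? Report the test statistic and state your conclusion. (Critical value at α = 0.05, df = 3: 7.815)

2.075; consistent

The 1:1:1:1 ratio has 4 parts, so with N = 1180 the expected counts are:
  colored starchy: 1180 × 1/4 = 295
  colored waxy: 1180 × 1/4 = 295
  colorless starchy: 1180 × 1/4 = 295
  colorless waxy: 1180 × 1/4 = 295
χ² = Σ (O − E)² / E
  colored starchy: (316 − 295)² / 295 = 1.4949
  colored waxy: (290 − 295)² / 295 = 0.0847
  colorless starchy: (284 − 295)² / 295 = 0.4102
  colorless waxy: (290 − 295)² / 295 = 0.0847
χ² = 1.4949 + 0.0847 + 0.4102 + 0.0847 = 2.0745 ≈ 2.075
Degrees of freedom = 4 − 1 = 3; critical value at α = 0.05 is 7.815.
Since 2.075 < 7.815, we fail to reject the null hypothesis — the data are consistent with the 1:1:1:1 ratio.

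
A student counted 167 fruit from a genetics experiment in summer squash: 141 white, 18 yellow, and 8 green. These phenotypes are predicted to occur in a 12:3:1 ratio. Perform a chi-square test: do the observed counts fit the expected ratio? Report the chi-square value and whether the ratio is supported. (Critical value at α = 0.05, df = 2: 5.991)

The 12:3:1 ratio has 16 parts, so with N = 167 the expected counts are:
  white: 167 × 12/16 = 125.25
  yellow: 167 × 3/16 = 31.3125
  green: 167 × 1/16 = 10.4375
χ² = Σ (O − E)² / E
  white: (141 − 125.25)² / 125.25 = 1.9805
  yellow: (18 − 31.3125)² / 31.3125 = 5.6598
  green: (8 − 10.4375)² / 10.4375 = 0.5692
χ² = 1.9805 + 5.6598 + 0.5692 = 8.2095 ≈ 8.210
Degrees of freedom = 3 − 1 = 2; critical value at α = 0.05 is 5.991.
Since 8.210 > 5.991, we reject the null hypothesis — the data do not fit the 12:3:1 ratio.

8.210; not consistent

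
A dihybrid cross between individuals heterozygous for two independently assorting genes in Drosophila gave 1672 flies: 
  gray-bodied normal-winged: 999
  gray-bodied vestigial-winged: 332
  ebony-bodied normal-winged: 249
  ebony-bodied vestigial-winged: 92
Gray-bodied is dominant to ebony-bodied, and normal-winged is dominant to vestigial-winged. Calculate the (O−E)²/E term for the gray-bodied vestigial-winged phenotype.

1.092

A dihybrid F₂ with independent assortment and complete dominance at both loci gives a 9:3:3:1 phenotypic ratio.
Total ratio parts = 16. Expected numbers out of 1672:
  gray-bodied normal-winged: 1672 × 9/16 = 940.5
  gray-bodied vestigial-winged: 1672 × 3/16 = 313.5
  ebony-bodied normal-winged: 1672 × 3/16 = 313.5
  ebony-bodied vestigial-winged: 1672 × 1/16 = 104.5
Contribution of gray-bodied vestigial-winged: (332 − 313.5)² / 313.5 = 1.0917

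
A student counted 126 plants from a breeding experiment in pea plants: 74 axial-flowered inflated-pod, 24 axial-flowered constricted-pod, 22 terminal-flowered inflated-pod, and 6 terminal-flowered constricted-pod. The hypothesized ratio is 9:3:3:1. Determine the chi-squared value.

0.702

Total ratio parts = 16. Expected numbers out of 126:
  axial-flowered inflated-pod: 126 × 9/16 = 70.875
  axial-flowered constricted-pod: 126 × 3/16 = 23.625
  terminal-flowered inflated-pod: 126 × 3/16 = 23.625
  terminal-flowered constricted-pod: 126 × 1/16 = 7.875
χ² = Σ (O − E)² / E
  axial-flowered inflated-pod: (74 − 70.875)² / 70.875 = 0.1378
  axial-flowered constricted-pod: (24 − 23.625)² / 23.625 = 0.0060
  terminal-flowered inflated-pod: (22 − 23.625)² / 23.625 = 0.1118
  terminal-flowered constricted-pod: (6 − 7.875)² / 7.875 = 0.4464
χ² = 0.1378 + 0.0060 + 0.1118 + 0.4464 = 0.702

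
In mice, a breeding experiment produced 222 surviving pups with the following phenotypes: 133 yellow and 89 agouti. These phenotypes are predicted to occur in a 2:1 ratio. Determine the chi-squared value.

The 2:1 ratio has 3 parts, so with N = 222 the expected counts are:
  yellow: 222 × 2/3 = 148
  agouti: 222 × 1/3 = 74
χ² = Σ (O − E)² / E
  yellow: (133 − 148)² / 148 = 1.5203
  agouti: (89 − 74)² / 74 = 3.0405
χ² = 1.5203 + 3.0405 = 4.5608 ≈ 4.561

4.561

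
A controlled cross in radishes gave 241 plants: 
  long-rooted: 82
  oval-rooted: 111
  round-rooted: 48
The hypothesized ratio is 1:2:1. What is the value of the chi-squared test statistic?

Expected counts for N = 241 under a 1:2:1 ratio (total parts = 4):
  long-rooted: 241 × 1/4 = 60.25
  oval-rooted: 241 × 2/4 = 120.5
  round-rooted: 241 × 1/4 = 60.25
χ² = Σ (O − E)² / E
  long-rooted: (82 − 60.25)² / 60.25 = 7.8517
  oval-rooted: (111 − 120.5)² / 120.5 = 0.7490
  round-rooted: (48 − 60.25)² / 60.25 = 2.4907
χ² = 7.8517 + 0.7490 + 2.4907 = 11.0914 ≈ 11.091

11.091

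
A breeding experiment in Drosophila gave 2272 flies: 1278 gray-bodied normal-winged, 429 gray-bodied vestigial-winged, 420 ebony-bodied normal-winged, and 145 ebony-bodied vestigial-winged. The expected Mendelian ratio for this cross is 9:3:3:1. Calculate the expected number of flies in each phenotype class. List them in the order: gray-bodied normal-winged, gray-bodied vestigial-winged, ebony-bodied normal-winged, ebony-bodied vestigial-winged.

The 9:3:3:1 ratio has 16 parts, so with N = 2272 the expected counts are:
  gray-bodied normal-winged: 2272 × 9/16 = 1278
  gray-bodied vestigial-winged: 2272 × 3/16 = 426
  ebony-bodied normal-winged: 2272 × 3/16 = 426
  ebony-bodied vestigial-winged: 2272 × 1/16 = 142

1278, 426, 426, 142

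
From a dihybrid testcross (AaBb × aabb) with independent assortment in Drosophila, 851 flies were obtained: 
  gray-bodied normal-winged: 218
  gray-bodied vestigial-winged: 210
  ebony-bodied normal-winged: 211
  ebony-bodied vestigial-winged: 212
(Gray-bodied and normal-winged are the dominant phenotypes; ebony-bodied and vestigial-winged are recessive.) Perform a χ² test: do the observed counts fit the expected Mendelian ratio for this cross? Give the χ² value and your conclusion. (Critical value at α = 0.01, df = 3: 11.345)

0.182; consistent

A dihybrid testcross with independent assortment gives a 1:1:1:1 ratio.
Total ratio parts = 4. Expected numbers out of 851:
  gray-bodied normal-winged: 851 × 1/4 = 212.75
  gray-bodied vestigial-winged: 851 × 1/4 = 212.75
  ebony-bodied normal-winged: 851 × 1/4 = 212.75
  ebony-bodied vestigial-winged: 851 × 1/4 = 212.75
χ² = Σ (O − E)² / E
  gray-bodied normal-winged: (218 − 212.75)² / 212.75 = 0.1296
  gray-bodied vestigial-winged: (210 − 212.75)² / 212.75 = 0.0355
  ebony-bodied normal-winged: (211 − 212.75)² / 212.75 = 0.0144
  ebony-bodied vestigial-winged: (212 − 212.75)² / 212.75 = 0.0026
χ² = 0.1296 + 0.0355 + 0.0144 + 0.0026 = 0.1821 ≈ 0.182
Degrees of freedom = 4 − 1 = 3; critical value at α = 0.01 is 11.345.
Since 0.182 < 11.345, we fail to reject the null hypothesis — the data are consistent with the 1:1:1:1 ratio.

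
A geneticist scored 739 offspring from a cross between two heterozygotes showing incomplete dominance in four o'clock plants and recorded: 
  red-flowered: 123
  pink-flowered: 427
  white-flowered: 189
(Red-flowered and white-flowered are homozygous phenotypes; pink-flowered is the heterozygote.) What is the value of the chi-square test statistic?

With incomplete dominance, a heterozygote × heterozygote cross gives a 1:2:1 phenotypic ratio.
The 1:2:1 ratio has 4 parts, so with N = 739 the expected counts are:
  red-flowered: 739 × 1/4 = 184.75
  pink-flowered: 739 × 2/4 = 369.5
  white-flowered: 739 × 1/4 = 184.75
χ² = Σ (O − E)² / E
  red-flowered: (123 − 184.75)² / 184.75 = 20.6390
  pink-flowered: (427 − 369.5)² / 369.5 = 8.9479
  white-flowered: (189 − 184.75)² / 184.75 = 0.0978
χ² = 20.6390 + 8.9479 + 0.0978 = 29.6847 ≈ 29.685

29.685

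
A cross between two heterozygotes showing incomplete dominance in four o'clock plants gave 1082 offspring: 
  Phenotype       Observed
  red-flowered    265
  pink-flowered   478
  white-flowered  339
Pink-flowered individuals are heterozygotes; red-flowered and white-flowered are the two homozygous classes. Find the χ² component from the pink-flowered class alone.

7.336

With incomplete dominance, a heterozygote × heterozygote cross gives a 1:2:1 phenotypic ratio.
Expected counts for N = 1082 under a 1:2:1 ratio (total parts = 4):
  red-flowered: 1082 × 1/4 = 270.5
  pink-flowered: 1082 × 2/4 = 541
  white-flowered: 1082 × 1/4 = 270.5
Contribution of pink-flowered: (478 − 541)² / 541 = 7.3364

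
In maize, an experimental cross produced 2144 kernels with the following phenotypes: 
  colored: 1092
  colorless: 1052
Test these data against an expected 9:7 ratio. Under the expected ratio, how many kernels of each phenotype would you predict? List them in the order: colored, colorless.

1206, 938

Under the 9:7 hypothesis (Σ ratio = 16, N = 2144):
  colored: 2144 × 9/16 = 1206
  colorless: 2144 × 7/16 = 938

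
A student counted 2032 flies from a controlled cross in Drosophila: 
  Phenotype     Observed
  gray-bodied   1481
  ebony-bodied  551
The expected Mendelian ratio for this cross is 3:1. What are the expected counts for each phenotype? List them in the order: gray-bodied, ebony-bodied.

1524, 508

Under the 3:1 hypothesis (Σ ratio = 4, N = 2032):
  gray-bodied: 2032 × 3/4 = 1524
  ebony-bodied: 2032 × 1/4 = 508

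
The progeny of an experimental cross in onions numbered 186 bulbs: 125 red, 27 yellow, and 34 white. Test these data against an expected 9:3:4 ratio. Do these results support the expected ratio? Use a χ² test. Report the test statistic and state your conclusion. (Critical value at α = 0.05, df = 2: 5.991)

9.106; not consistent

Total ratio parts = 16. Expected numbers out of 186:
  red: 186 × 9/16 = 104.625
  yellow: 186 × 3/16 = 34.875
  white: 186 × 4/16 = 46.5
χ² = Σ (O − E)² / E
  red: (125 − 104.625)² / 104.625 = 3.9679
  yellow: (27 − 34.875)² / 34.875 = 1.7782
  white: (34 − 46.5)² / 46.5 = 3.3602
χ² = 3.9679 + 1.7782 + 3.3602 = 9.1063 ≈ 9.106
Degrees of freedom = 3 − 1 = 2; critical value at α = 0.05 is 5.991.
Since 9.106 > 5.991, we reject the null hypothesis — the data do not fit the 9:3:4 ratio.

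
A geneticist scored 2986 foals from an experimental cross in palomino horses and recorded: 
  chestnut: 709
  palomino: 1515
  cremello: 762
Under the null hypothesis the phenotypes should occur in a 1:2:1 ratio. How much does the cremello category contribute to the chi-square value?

0.322

Total ratio parts = 4. Expected numbers out of 2986:
  chestnut: 2986 × 1/4 = 746.5
  palomino: 2986 × 2/4 = 1493
  cremello: 2986 × 1/4 = 746.5
Contribution of cremello: (762 − 746.5)² / 746.5 = 0.3218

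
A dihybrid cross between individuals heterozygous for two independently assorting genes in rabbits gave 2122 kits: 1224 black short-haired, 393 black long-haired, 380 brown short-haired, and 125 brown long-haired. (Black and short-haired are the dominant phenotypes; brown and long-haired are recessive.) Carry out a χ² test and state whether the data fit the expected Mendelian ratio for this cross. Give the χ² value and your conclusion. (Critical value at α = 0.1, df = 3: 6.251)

2.074; consistent

A dihybrid F₂ with independent assortment and complete dominance at both loci gives a 9:3:3:1 phenotypic ratio.
Total ratio parts = 16. Expected numbers out of 2122:
  black short-haired: 2122 × 9/16 = 1193.625
  black long-haired: 2122 × 3/16 = 397.875
  brown short-haired: 2122 × 3/16 = 397.875
  brown long-haired: 2122 × 1/16 = 132.625
χ² = Σ (O − E)² / E
  black short-haired: (1224 − 1193.625)² / 1193.625 = 0.7730
  black long-haired: (393 − 397.875)² / 397.875 = 0.0597
  brown short-haired: (380 − 397.875)² / 397.875 = 0.8031
  brown long-haired: (125 − 132.625)² / 132.625 = 0.4384
χ² = 0.7730 + 0.0597 + 0.8031 + 0.4384 = 2.0742 ≈ 2.074
Degrees of freedom = 4 − 1 = 3; critical value at α = 0.1 is 6.251.
Since 2.074 < 6.251, we fail to reject the null hypothesis — the data are consistent with the 9:3:3:1 ratio.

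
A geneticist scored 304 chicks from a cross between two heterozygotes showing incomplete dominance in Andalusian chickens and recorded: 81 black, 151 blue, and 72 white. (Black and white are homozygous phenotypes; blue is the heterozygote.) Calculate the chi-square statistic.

0.546

With incomplete dominance, a heterozygote × heterozygote cross gives a 1:2:1 phenotypic ratio.
The 1:2:1 ratio has 4 parts, so with N = 304 the expected counts are:
  black: 304 × 1/4 = 76
  blue: 304 × 2/4 = 152
  white: 304 × 1/4 = 76
χ² = Σ (O − E)² / E
  black: (81 − 76)² / 76 = 0.3289
  blue: (151 − 152)² / 152 = 0.0066
  white: (72 − 76)² / 76 = 0.2105
χ² = 0.3289 + 0.0066 + 0.2105 = 0.546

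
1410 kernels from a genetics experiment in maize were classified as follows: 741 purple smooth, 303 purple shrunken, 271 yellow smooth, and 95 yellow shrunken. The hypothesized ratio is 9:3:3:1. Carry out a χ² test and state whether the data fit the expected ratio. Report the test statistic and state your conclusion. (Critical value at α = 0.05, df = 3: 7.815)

Under the 9:3:3:1 hypothesis (Σ ratio = 16, N = 1410):
  purple smooth: 1410 × 9/16 = 793.125
  purple shrunken: 1410 × 3/16 = 264.375
  yellow smooth: 1410 × 3/16 = 264.375
  yellow shrunken: 1410 × 1/16 = 88.125
χ² = Σ (O − E)² / E
  purple smooth: (741 − 793.125)² / 793.125 = 3.4257
  purple shrunken: (303 − 264.375)² / 264.375 = 5.6431
  yellow smooth: (271 − 264.375)² / 264.375 = 0.1660
  yellow shrunken: (95 − 88.125)² / 88.125 = 0.5363
χ² = 3.4257 + 5.6431 + 0.1660 + 0.5363 = 9.7711 ≈ 9.771
Degrees of freedom = 4 − 1 = 3; critical value at α = 0.05 is 7.815.
Since 9.771 > 7.815, we reject the null hypothesis — the data do not fit the 9:3:3:1 ratio.

9.771; not consistent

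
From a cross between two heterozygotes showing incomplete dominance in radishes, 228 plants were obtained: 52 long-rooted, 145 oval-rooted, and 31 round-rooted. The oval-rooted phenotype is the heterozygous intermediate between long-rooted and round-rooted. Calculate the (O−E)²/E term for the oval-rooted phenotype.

With incomplete dominance, a heterozygote × heterozygote cross gives a 1:2:1 phenotypic ratio.
Expected counts for N = 228 under a 1:2:1 ratio (total parts = 4):
  long-rooted: 228 × 1/4 = 57
  oval-rooted: 228 × 2/4 = 114
  round-rooted: 228 × 1/4 = 57
Contribution of oval-rooted: (145 − 114)² / 114 = 8.4298

8.430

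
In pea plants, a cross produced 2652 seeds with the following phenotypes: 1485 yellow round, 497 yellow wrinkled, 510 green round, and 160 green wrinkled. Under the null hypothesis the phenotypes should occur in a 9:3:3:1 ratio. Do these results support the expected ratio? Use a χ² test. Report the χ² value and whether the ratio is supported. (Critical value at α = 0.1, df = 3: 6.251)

0.557; consistent

The 9:3:3:1 ratio has 16 parts, so with N = 2652 the expected counts are:
  yellow round: 2652 × 9/16 = 1491.75
  yellow wrinkled: 2652 × 3/16 = 497.25
  green round: 2652 × 3/16 = 497.25
  green wrinkled: 2652 × 1/16 = 165.75
χ² = Σ (O − E)² / E
  yellow round: (1485 − 1491.75)² / 1491.75 = 0.0305
  yellow wrinkled: (497 − 497.25)² / 497.25 = 0.0001
  green round: (510 − 497.25)² / 497.25 = 0.3269
  green wrinkled: (160 − 165.75)² / 165.75 = 0.1995
χ² = 0.0305 + 0.0001 + 0.3269 + 0.1995 = 0.557
Degrees of freedom = 4 − 1 = 3; critical value at α = 0.1 is 6.251.
Since 0.557 < 6.251, we fail to reject the null hypothesis — the data are consistent with the 9:3:3:1 ratio.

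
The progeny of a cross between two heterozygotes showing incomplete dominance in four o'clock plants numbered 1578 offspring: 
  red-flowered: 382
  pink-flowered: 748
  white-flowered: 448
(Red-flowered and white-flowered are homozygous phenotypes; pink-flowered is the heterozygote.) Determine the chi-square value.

With incomplete dominance, a heterozygote × heterozygote cross gives a 1:2:1 phenotypic ratio.
The 1:2:1 ratio has 4 parts, so with N = 1578 the expected counts are:
  red-flowered: 1578 × 1/4 = 394.5
  pink-flowered: 1578 × 2/4 = 789
  white-flowered: 1578 × 1/4 = 394.5
χ² = Σ (O − E)² / E
  red-flowered: (382 − 394.5)² / 394.5 = 0.3961
  pink-flowered: (748 − 789)² / 789 = 2.1305
  white-flowered: (448 − 394.5)² / 394.5 = 7.2554
χ² = 0.3961 + 2.1305 + 7.2554 = 9.782

9.782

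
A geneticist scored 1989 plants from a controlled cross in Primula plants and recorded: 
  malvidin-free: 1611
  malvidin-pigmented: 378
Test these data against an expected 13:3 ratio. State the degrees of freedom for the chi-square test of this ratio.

A goodness-of-fit test with 2 phenotype classes has df = 2 − 1 = 1.

1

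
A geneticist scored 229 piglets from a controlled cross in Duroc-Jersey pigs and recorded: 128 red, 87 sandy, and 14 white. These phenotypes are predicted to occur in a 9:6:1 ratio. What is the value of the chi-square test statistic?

0.027

Expected counts for N = 229 under a 9:6:1 ratio (total parts = 16):
  red: 229 × 9/16 = 128.8125
  sandy: 229 × 6/16 = 85.875
  white: 229 × 1/16 = 14.3125
χ² = Σ (O − E)² / E
  red: (128 − 128.8125)² / 128.8125 = 0.0051
  sandy: (87 − 85.875)² / 85.875 = 0.0147
  white: (14 − 14.3125)² / 14.3125 = 0.0068
χ² = 0.0051 + 0.0147 + 0.0068 = 0.0266 ≈ 0.027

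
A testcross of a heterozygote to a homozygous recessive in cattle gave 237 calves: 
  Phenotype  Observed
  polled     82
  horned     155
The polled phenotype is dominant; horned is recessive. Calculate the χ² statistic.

A testcross of a heterozygote (Aa × aa) gives a 1:1 phenotypic ratio.
Total ratio parts = 2. Expected numbers out of 237:
  polled: 237 × 1/2 = 118.5
  horned: 237 × 1/2 = 118.5
χ² = Σ (O − E)² / E
  polled: (82 − 118.5)² / 118.5 = 11.2426
  horned: (155 − 118.5)² / 118.5 = 11.2426
χ² = 11.2426 + 11.2426 = 22.4852 ≈ 22.485

22.485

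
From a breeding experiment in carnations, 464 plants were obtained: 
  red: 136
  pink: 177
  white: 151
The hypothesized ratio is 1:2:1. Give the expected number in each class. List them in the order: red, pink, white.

116, 232, 116

Under the 1:2:1 hypothesis (Σ ratio = 4, N = 464):
  red: 464 × 1/4 = 116
  pink: 464 × 2/4 = 232
  white: 464 × 1/4 = 116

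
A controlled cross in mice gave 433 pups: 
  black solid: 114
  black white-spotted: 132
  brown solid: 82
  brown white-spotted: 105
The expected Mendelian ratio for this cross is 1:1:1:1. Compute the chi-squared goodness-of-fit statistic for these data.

11.979

Total ratio parts = 4. Expected numbers out of 433:
  black solid: 433 × 1/4 = 108.25
  black white-spotted: 433 × 1/4 = 108.25
  brown solid: 433 × 1/4 = 108.25
  brown white-spotted: 433 × 1/4 = 108.25
χ² = Σ (O − E)² / E
  black solid: (114 − 108.25)² / 108.25 = 0.3054
  black white-spotted: (132 − 108.25)² / 108.25 = 5.2107
  brown solid: (82 − 108.25)² / 108.25 = 6.3655
  brown white-spotted: (105 − 108.25)² / 108.25 = 0.0976
χ² = 0.3054 + 5.2107 + 6.3655 + 0.0976 = 11.9792 ≈ 11.979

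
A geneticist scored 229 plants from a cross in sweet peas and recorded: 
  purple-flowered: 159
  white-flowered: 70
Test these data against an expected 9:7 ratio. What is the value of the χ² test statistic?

16.170

Total ratio parts = 16. Expected numbers out of 229:
  purple-flowered: 229 × 9/16 = 128.8125
  white-flowered: 229 × 7/16 = 100.1875
χ² = Σ (O − E)² / E
  purple-flowered: (159 − 128.8125)² / 128.8125 = 7.0745
  white-flowered: (70 − 100.1875)² / 100.1875 = 9.0958
χ² = 7.0745 + 9.0958 = 16.1703 ≈ 16.170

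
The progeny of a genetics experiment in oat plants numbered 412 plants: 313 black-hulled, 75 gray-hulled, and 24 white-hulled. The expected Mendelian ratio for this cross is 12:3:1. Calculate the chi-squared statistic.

0.236

The 12:3:1 ratio has 16 parts, so with N = 412 the expected counts are:
  black-hulled: 412 × 12/16 = 309
  gray-hulled: 412 × 3/16 = 77.25
  white-hulled: 412 × 1/16 = 25.75
χ² = Σ (O − E)² / E
  black-hulled: (313 − 309)² / 309 = 0.0518
  gray-hulled: (75 − 77.25)² / 77.25 = 0.0655
  white-hulled: (24 − 25.75)² / 25.75 = 0.1189
χ² = 0.0518 + 0.0655 + 0.1189 = 0.2362 ≈ 0.236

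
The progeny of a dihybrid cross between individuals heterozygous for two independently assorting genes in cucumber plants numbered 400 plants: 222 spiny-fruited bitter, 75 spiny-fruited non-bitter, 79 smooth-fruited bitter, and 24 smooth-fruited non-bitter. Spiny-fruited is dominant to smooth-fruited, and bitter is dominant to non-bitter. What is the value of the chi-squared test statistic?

0.293

A dihybrid F₂ with independent assortment and complete dominance at both loci gives a 9:3:3:1 phenotypic ratio.
The 9:3:3:1 ratio has 16 parts, so with N = 400 the expected counts are:
  spiny-fruited bitter: 400 × 9/16 = 225
  spiny-fruited non-bitter: 400 × 3/16 = 75
  smooth-fruited bitter: 400 × 3/16 = 75
  smooth-fruited non-bitter: 400 × 1/16 = 25
χ² = Σ (O − E)² / E
  spiny-fruited bitter: (222 − 225)² / 225 = 0.0400
  spiny-fruited non-bitter: (75 − 75)² / 75 = 0.0000
  smooth-fruited bitter: (79 − 75)² / 75 = 0.2133
  smooth-fruited non-bitter: (24 − 25)² / 25 = 0.0400
χ² = 0.0400 + 0.0000 + 0.2133 + 0.0400 = 0.2933 ≈ 0.293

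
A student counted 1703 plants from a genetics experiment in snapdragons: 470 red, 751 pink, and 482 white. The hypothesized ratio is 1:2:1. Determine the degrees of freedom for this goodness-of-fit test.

2

A goodness-of-fit test with 3 phenotype classes has df = 3 − 1 = 2.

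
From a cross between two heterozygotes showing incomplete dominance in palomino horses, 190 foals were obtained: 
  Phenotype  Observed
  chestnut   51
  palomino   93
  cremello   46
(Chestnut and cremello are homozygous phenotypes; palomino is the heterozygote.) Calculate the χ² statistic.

With incomplete dominance, a heterozygote × heterozygote cross gives a 1:2:1 phenotypic ratio.
Total ratio parts = 4. Expected numbers out of 190:
  chestnut: 190 × 1/4 = 47.5
  palomino: 190 × 2/4 = 95
  cremello: 190 × 1/4 = 47.5
χ² = Σ (O − E)² / E
  chestnut: (51 − 47.5)² / 47.5 = 0.2579
  palomino: (93 − 95)² / 95 = 0.0421
  cremello: (46 − 47.5)² / 47.5 = 0.0474
χ² = 0.2579 + 0.0421 + 0.0474 = 0.3474 ≈ 0.347

0.347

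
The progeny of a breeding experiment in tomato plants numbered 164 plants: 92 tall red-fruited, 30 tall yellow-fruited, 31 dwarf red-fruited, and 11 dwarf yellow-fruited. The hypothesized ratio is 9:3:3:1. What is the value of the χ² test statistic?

0.076

Under the 9:3:3:1 hypothesis (Σ ratio = 16, N = 164):
  tall red-fruited: 164 × 9/16 = 92.25
  tall yellow-fruited: 164 × 3/16 = 30.75
  dwarf red-fruited: 164 × 3/16 = 30.75
  dwarf yellow-fruited: 164 × 1/16 = 10.25
χ² = Σ (O − E)² / E
  tall red-fruited: (92 − 92.25)² / 92.25 = 0.0007
  tall yellow-fruited: (30 − 30.75)² / 30.75 = 0.0183
  dwarf red-fruited: (31 − 30.75)² / 30.75 = 0.0020
  dwarf yellow-fruited: (11 − 10.25)² / 10.25 = 0.0549
χ² = 0.0007 + 0.0183 + 0.0020 + 0.0549 = 0.0759 ≈ 0.076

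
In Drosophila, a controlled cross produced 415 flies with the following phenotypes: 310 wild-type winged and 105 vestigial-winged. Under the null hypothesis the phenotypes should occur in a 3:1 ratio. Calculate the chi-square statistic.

0.020

Expected counts for N = 415 under a 3:1 ratio (total parts = 4):
  wild-type winged: 415 × 3/4 = 311.25
  vestigial-winged: 415 × 1/4 = 103.75
χ² = Σ (O − E)² / E
  wild-type winged: (310 − 311.25)² / 311.25 = 0.0050
  vestigial-winged: (105 − 103.75)² / 103.75 = 0.0151
χ² = 0.0050 + 0.0151 = 0.0201 ≈ 0.020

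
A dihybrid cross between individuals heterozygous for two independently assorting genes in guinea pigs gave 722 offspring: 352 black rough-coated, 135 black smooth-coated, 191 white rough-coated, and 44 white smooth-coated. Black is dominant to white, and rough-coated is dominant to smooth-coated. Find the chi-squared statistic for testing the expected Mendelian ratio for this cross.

30.098

A dihybrid F₂ with independent assortment and complete dominance at both loci gives a 9:3:3:1 phenotypic ratio.
Total ratio parts = 16. Expected numbers out of 722:
  black rough-coated: 722 × 9/16 = 406.125
  black smooth-coated: 722 × 3/16 = 135.375
  white rough-coated: 722 × 3/16 = 135.375
  white smooth-coated: 722 × 1/16 = 45.125
χ² = Σ (O − E)² / E
  black rough-coated: (352 − 406.125)² / 406.125 = 7.2133
  black smooth-coated: (135 − 135.375)² / 135.375 = 0.0010
  white rough-coated: (191 − 135.375)² / 135.375 = 22.8561
  white smooth-coated: (44 − 45.125)² / 45.125 = 0.0280
χ² = 7.2133 + 0.0010 + 22.8561 + 0.0280 = 30.0984 ≈ 30.098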